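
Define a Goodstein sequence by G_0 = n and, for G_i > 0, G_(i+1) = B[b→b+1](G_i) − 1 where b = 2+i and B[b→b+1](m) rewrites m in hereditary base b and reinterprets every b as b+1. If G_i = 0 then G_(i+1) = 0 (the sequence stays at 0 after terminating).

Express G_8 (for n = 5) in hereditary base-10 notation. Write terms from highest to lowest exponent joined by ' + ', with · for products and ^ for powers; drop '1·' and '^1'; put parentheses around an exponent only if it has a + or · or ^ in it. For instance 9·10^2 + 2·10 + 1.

3·10^3 + 3·10^2 + 2·10 + 5

G_0=5  [base 2] 2^2 + 1  →[2↦3]→  3^3 + 1 = 28  −1 ⇒ G_1=27
G_1=27  [base 3] 3^3  →[3↦4]→  4^4 = 256  −1 ⇒ G_2=255
G_2=255  [base 4] 3·4^3 + 3·4^2 + 3·4 + 3  →[4↦5]→  3·5^3 + 3·5^2 + 3·5 + 3 = 468  −1 ⇒ G_3=467
G_3=467  [base 5] 3·5^3 + 3·5^2 + 3·5 + 2  →[5↦6]→  3·6^3 + 3·6^2 + 3·6 + 2 = 776  −1 ⇒ G_4=775
G_4=775  [base 6] 3·6^3 + 3·6^2 + 3·6 + 1  →[6↦7]→  3·7^3 + 3·7^2 + 3·7 + 1 = 1198  −1 ⇒ G_5=1197
G_5=1197  [base 7] 3·7^3 + 3·7^2 + 3·7  →[7↦8]→  3·8^3 + 3·8^2 + 3·8 = 1752  −1 ⇒ G_6=1751
G_6=1751  [base 8] 3·8^3 + 3·8^2 + 2·8 + 7  →[8↦9]→  3·9^3 + 3·9^2 + 2·9 + 7 = 2455  −1 ⇒ G_7=2454
G_7=2454  [base 9] 3·9^3 + 3·9^2 + 2·9 + 6  →[9↦10]→  3·10^3 + 3·10^2 + 2·10 + 6 = 3326  −1 ⇒ G_8=3325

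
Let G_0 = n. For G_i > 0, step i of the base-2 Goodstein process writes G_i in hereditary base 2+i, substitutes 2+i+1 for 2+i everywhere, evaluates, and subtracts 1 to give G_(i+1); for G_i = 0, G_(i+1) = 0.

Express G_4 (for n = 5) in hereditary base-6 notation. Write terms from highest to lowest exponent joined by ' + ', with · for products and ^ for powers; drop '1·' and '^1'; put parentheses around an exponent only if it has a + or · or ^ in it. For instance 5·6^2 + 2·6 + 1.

3·6^3 + 3·6^2 + 3·6 + 1

base 2: 5 = 2^2 + 1; at 3: 3^3 + 1 = 28; next = 27
base 3: 27 = 3^3; at 4: 4^4 = 256; next = 255
base 4: 255 = 3·4^3 + 3·4^2 + 3·4 + 3; at 5: 3·5^3 + 3·5^2 + 3·5 + 3 = 468; next = 467
base 5: 467 = 3·5^3 + 3·5^2 + 3·5 + 2; at 6: 3·6^3 + 3·6^2 + 3·6 + 2 = 776; next = 775
base 6: 775 = 3·6^3 + 3·6^2 + 3·6 + 1; at 7: 3·7^3 + 3·7^2 + 3·7 + 1 = 1198; next = 1197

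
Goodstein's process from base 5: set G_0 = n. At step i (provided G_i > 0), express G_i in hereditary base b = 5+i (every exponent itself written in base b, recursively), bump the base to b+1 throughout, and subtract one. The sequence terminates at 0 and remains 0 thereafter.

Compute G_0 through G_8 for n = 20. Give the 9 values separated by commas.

20, 23, 25, 27, 29, 31, 33, 35, 36

G_0 = 20. HB_5(20) = 4·5. Bump = 24. G_1 = 23.
G_1 = 23. HB_6(23) = 3·6 + 5. Bump = 26. G_2 = 25.
G_2 = 25. HB_7(25) = 3·7 + 4. Bump = 28. G_3 = 27.
G_3 = 27. HB_8(27) = 3·8 + 3. Bump = 30. G_4 = 29.
G_4 = 29. HB_9(29) = 3·9 + 2. Bump = 32. G_5 = 31.
G_5 = 31. HB_10(31) = 3·10 + 1. Bump = 34. G_6 = 33.
G_6 = 33. HB_11(33) = 3·11. Bump = 36. G_7 = 35.
G_7 = 35. HB_12(35) = 2·12 + 11. Bump = 37. G_8 = 36.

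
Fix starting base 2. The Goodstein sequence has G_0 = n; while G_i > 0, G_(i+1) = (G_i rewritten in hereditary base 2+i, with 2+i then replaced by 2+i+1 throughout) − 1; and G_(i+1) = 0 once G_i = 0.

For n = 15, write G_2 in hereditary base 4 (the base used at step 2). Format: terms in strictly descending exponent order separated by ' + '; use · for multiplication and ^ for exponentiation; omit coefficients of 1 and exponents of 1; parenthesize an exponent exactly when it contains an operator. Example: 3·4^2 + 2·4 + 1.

4^(4 + 1) + 4^4 + 3

(0) 15|_2 = 2^(2 + 1) + 2^2 + 2 + 1 ↦ 3^(3 + 1) + 3^3 + 3 + 1|_3 = 112 ⇒ 111
(1) 111|_3 = 3^(3 + 1) + 3^3 + 3 ↦ 4^(4 + 1) + 4^4 + 4|_4 = 1284 ⇒ 1283
(2) 1283|_4 = 4^(4 + 1) + 4^4 + 3 ↦ 5^(5 + 1) + 5^5 + 3|_5 = 18753 ⇒ 18752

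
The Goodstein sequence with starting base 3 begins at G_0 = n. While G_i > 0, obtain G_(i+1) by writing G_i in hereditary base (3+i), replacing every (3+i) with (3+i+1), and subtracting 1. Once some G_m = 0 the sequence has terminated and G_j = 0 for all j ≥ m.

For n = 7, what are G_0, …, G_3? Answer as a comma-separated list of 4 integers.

base 3: 7 = 2·3 + 1; at 4: 2·4 + 1 = 9; next = 8
base 4: 8 = 2·4; at 5: 2·5 = 10; next = 9
base 5: 9 = 5 + 4; at 6: 6 + 4 = 10; next = 9

7, 8, 9, 9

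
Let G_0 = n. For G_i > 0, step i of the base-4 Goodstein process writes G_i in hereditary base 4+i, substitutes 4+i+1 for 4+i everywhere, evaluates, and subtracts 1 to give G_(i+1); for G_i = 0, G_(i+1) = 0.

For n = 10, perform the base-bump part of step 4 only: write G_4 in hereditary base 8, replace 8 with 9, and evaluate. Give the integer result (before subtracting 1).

14

G_0=10  [base 4] 2·4 + 2  →[4↦5]→  2·5 + 2 = 12  −1 ⇒ G_1=11
G_1=11  [base 5] 2·5 + 1  →[5↦6]→  2·6 + 1 = 13  −1 ⇒ G_2=12
G_2=12  [base 6] 2·6  →[6↦7]→  2·7 = 14  −1 ⇒ G_3=13
G_3=13  [base 7] 7 + 6  →[7↦8]→  8 + 6 = 14  −1 ⇒ G_4=13
G_4=13  [base 8] 8 + 5  →[8↦9]→  9 + 5 = 14  −1 ⇒ G_5=13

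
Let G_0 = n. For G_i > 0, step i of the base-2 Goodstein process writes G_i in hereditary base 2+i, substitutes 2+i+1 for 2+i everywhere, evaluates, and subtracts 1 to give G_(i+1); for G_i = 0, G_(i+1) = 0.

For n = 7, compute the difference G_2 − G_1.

7 —HB2→ 2^2 + 2 + 1 —bump→ 3^3 + 3 + 1 = 31 —(−1)→ 30
30 —HB3→ 3^3 + 3 —bump→ 4^4 + 4 = 260 —(−1)→ 259

229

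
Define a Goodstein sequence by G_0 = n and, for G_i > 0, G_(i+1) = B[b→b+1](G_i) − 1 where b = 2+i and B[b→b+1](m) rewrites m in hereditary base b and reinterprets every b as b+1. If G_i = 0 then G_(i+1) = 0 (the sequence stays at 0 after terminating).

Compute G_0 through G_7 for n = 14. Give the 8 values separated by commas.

14, 110, 1281, 18750, 326591, 5862840, 134404971, 3487116548

base 2: 14 = 2^(2 + 1) + 2^2 + 2; at 3: 3^(3 + 1) + 3^3 + 3 = 111; next = 110
base 3: 110 = 3^(3 + 1) + 3^3 + 2; at 4: 4^(4 + 1) + 4^4 + 2 = 1282; next = 1281
base 4: 1281 = 4^(4 + 1) + 4^4 + 1; at 5: 5^(5 + 1) + 5^5 + 1 = 18751; next = 18750
base 5: 18750 = 5^(5 + 1) + 5^5; at 6: 6^(6 + 1) + 6^6 = 326592; next = 326591
base 6: 326591 = 6^(6 + 1) + 5·6^5 + 5·6^4 + 5·6^3 + 5·6^2 + 5·6 + 5; at 7: 7^(7 + 1) + 5·7^5 + 5·7^4 + 5·7^3 + 5·7^2 + 5·7 + 5 = 5862841; next = 5862840
base 7: 5862840 = 7^(7 + 1) + 5·7^5 + 5·7^4 + 5·7^3 + 5·7^2 + 5·7 + 4; at 8: 8^(8 + 1) + 5·8^5 + 5·8^4 + 5·8^3 + 5·8^2 + 5·8 + 4 = 134404972; next = 134404971
base 8: 134404971 = 8^(8 + 1) + 5·8^5 + 5·8^4 + 5·8^3 + 5·8^2 + 5·8 + 3; at 9: 9^(9 + 1) + 5·9^5 + 5·9^4 + 5·9^3 + 5·9^2 + 5·9 + 3 = 3487116549; next = 3487116548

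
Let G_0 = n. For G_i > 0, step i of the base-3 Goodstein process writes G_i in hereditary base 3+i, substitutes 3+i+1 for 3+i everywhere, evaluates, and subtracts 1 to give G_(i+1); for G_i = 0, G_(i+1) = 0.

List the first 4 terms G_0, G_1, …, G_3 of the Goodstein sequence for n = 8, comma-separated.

G_0=8  [base 3] 2·3 + 2  →[3↦4]→  2·4 + 2 = 10  −1 ⇒ G_1=9
G_1=9  [base 4] 2·4 + 1  →[4↦5]→  2·5 + 1 = 11  −1 ⇒ G_2=10
G_2=10  [base 5] 2·5  →[5↦6]→  2·6 = 12  −1 ⇒ G_3=11

8, 9, 10, 11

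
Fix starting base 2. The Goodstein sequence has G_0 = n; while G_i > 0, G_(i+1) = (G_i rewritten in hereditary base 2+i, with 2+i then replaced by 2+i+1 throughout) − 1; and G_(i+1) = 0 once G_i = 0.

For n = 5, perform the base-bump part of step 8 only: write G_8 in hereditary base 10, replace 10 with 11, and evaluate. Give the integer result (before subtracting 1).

4383

(0) 5|_2 = 2^2 + 1 ↦ 3^3 + 1|_3 = 28 ⇒ 27
(1) 27|_3 = 3^3 ↦ 4^4|_4 = 256 ⇒ 255
(2) 255|_4 = 3·4^3 + 3·4^2 + 3·4 + 3 ↦ 3·5^3 + 3·5^2 + 3·5 + 3|_5 = 468 ⇒ 467
(3) 467|_5 = 3·5^3 + 3·5^2 + 3·5 + 2 ↦ 3·6^3 + 3·6^2 + 3·6 + 2|_6 = 776 ⇒ 775
(4) 775|_6 = 3·6^3 + 3·6^2 + 3·6 + 1 ↦ 3·7^3 + 3·7^2 + 3·7 + 1|_7 = 1198 ⇒ 1197
(5) 1197|_7 = 3·7^3 + 3·7^2 + 3·7 ↦ 3·8^3 + 3·8^2 + 3·8|_8 = 1752 ⇒ 1751
(6) 1751|_8 = 3·8^3 + 3·8^2 + 2·8 + 7 ↦ 3·9^3 + 3·9^2 + 2·9 + 7|_9 = 2455 ⇒ 2454
(7) 2454|_9 = 3·9^3 + 3·9^2 + 2·9 + 6 ↦ 3·10^3 + 3·10^2 + 2·10 + 6|_10 = 3326 ⇒ 3325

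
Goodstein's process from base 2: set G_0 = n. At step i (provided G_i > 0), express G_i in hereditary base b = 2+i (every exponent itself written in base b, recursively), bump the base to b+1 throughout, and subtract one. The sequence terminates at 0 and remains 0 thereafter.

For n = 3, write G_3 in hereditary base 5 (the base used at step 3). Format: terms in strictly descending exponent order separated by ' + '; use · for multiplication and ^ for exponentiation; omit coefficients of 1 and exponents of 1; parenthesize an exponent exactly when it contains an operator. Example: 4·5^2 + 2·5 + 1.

G_0 = 3. HB_2(3) = 2 + 1. Bump = 4. G_1 = 3.
G_1 = 3. HB_3(3) = 3. Bump = 4. G_2 = 3.
G_2 = 3. HB_4(3) = 3. Bump = 3. G_3 = 2.
G_3 = 2. HB_5(2) = 2. Bump = 2. G_4 = 1.

2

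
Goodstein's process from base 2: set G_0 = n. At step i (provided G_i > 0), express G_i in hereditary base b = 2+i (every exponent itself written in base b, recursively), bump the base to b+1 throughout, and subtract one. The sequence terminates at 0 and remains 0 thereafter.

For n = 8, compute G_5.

1647195

G_0=8  [base 2] 2^(2 + 1)  →[2↦3]→  3^(3 + 1) = 81  −1 ⇒ G_1=80
G_1=80  [base 3] 2·3^3 + 2·3^2 + 2·3 + 2  →[3↦4]→  2·4^4 + 2·4^2 + 2·4 + 2 = 554  −1 ⇒ G_2=553
G_2=553  [base 4] 2·4^4 + 2·4^2 + 2·4 + 1  →[4↦5]→  2·5^5 + 2·5^2 + 2·5 + 1 = 6311  −1 ⇒ G_3=6310
G_3=6310  [base 5] 2·5^5 + 2·5^2 + 2·5  →[5↦6]→  2·6^6 + 2·6^2 + 2·6 = 93396  −1 ⇒ G_4=93395
G_4=93395  [base 6] 2·6^6 + 2·6^2 + 6 + 5  →[6↦7]→  2·7^7 + 2·7^2 + 7 + 5 = 1647196  −1 ⇒ G_5=1647195
G_5=1647195  [base 7] 2·7^7 + 2·7^2 + 7 + 4  →[7↦8]→  2·8^8 + 2·8^2 + 8 + 4 = 33554572  −1 ⇒ G_6=33554571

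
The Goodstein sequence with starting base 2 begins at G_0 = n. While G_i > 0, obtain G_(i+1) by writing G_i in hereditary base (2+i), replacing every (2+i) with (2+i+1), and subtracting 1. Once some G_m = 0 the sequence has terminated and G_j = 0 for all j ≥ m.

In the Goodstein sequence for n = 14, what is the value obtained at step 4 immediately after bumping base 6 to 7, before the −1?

G_0=14  [base 2] 2^(2 + 1) + 2^2 + 2  →[2↦3]→  3^(3 + 1) + 3^3 + 3 = 111  −1 ⇒ G_1=110
G_1=110  [base 3] 3^(3 + 1) + 3^3 + 2  →[3↦4]→  4^(4 + 1) + 4^4 + 2 = 1282  −1 ⇒ G_2=1281
G_2=1281  [base 4] 4^(4 + 1) + 4^4 + 1  →[4↦5]→  5^(5 + 1) + 5^5 + 1 = 18751  −1 ⇒ G_3=18750
G_3=18750  [base 5] 5^(5 + 1) + 5^5  →[5↦6]→  6^(6 + 1) + 6^6 = 326592  −1 ⇒ G_4=326591

5862841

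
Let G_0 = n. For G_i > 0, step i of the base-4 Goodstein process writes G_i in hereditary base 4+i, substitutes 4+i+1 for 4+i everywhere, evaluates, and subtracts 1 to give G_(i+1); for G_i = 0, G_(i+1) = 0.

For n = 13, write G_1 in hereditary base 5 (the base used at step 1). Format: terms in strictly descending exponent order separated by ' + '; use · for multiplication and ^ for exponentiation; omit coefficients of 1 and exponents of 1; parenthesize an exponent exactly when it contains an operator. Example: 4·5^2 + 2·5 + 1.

3·5

step 0: 13 = 3·4 + 1; sub 5 for 4: 3·5 + 1; = 16; G_1 = 16−1 = 15
step 1: 15 = 3·5; sub 6 for 5: 3·6; = 18; G_2 = 18−1 = 17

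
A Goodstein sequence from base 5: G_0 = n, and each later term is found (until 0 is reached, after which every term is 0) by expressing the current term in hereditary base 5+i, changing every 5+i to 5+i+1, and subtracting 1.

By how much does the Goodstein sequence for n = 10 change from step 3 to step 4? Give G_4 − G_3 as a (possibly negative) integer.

0

G_0 = 10. HB_5(10) = 2·5. Bump = 12. G_1 = 11.
G_1 = 11. HB_6(11) = 6 + 5. Bump = 12. G_2 = 11.
G_2 = 11. HB_7(11) = 7 + 4. Bump = 12. G_3 = 11.
G_3 = 11. HB_8(11) = 8 + 3. Bump = 12. G_4 = 11.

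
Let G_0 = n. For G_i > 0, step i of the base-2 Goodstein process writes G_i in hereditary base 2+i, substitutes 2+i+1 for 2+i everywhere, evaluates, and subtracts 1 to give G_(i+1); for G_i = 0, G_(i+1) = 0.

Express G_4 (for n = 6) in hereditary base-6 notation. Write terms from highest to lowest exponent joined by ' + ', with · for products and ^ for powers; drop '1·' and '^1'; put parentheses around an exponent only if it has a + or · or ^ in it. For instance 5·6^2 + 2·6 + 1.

(0) 6|_2 = 2^2 + 2 ↦ 3^3 + 3|_3 = 30 ⇒ 29
(1) 29|_3 = 3^3 + 2 ↦ 4^4 + 2|_4 = 258 ⇒ 257
(2) 257|_4 = 4^4 + 1 ↦ 5^5 + 1|_5 = 3126 ⇒ 3125
(3) 3125|_5 = 5^5 ↦ 6^6|_6 = 46656 ⇒ 46655

5·6^5 + 5·6^4 + 5·6^3 + 5·6^2 + 5·6 + 5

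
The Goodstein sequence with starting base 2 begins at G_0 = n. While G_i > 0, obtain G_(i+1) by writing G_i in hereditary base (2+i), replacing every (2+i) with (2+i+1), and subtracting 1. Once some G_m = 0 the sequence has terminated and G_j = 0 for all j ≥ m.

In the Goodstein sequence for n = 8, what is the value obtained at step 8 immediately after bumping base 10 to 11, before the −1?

base 2: 8 = 2^(2 + 1); at 3: 3^(3 + 1) = 81; next = 80
base 3: 80 = 2·3^3 + 2·3^2 + 2·3 + 2; at 4: 2·4^4 + 2·4^2 + 2·4 + 2 = 554; next = 553
base 4: 553 = 2·4^4 + 2·4^2 + 2·4 + 1; at 5: 2·5^5 + 2·5^2 + 2·5 + 1 = 6311; next = 6310
base 5: 6310 = 2·5^5 + 2·5^2 + 2·5; at 6: 2·6^6 + 2·6^2 + 2·6 = 93396; next = 93395
base 6: 93395 = 2·6^6 + 2·6^2 + 6 + 5; at 7: 2·7^7 + 2·7^2 + 7 + 5 = 1647196; next = 1647195
base 7: 1647195 = 2·7^7 + 2·7^2 + 7 + 4; at 8: 2·8^8 + 2·8^2 + 8 + 4 = 33554572; next = 33554571
base 8: 33554571 = 2·8^8 + 2·8^2 + 8 + 3; at 9: 2·9^9 + 2·9^2 + 9 + 3 = 774841152; next = 774841151
base 9: 774841151 = 2·9^9 + 2·9^2 + 9 + 2; at 10: 2·10^10 + 2·10^2 + 10 + 2 = 20000000212; next = 20000000211
base 10: 20000000211 = 2·10^10 + 2·10^2 + 10 + 1; at 11: 2·11^11 + 2·11^2 + 11 + 1 = 570623341476; next = 570623341475

570623341476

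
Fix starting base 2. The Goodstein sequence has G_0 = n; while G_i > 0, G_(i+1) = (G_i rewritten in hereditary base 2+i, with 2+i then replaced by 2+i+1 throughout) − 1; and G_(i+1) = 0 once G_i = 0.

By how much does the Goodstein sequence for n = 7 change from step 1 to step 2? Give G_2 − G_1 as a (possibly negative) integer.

229

G_0 = 7. HB_2(7) = 2^2 + 2 + 1. Bump = 31. G_1 = 30.
G_1 = 30. HB_3(30) = 3^3 + 3. Bump = 260. G_2 = 259.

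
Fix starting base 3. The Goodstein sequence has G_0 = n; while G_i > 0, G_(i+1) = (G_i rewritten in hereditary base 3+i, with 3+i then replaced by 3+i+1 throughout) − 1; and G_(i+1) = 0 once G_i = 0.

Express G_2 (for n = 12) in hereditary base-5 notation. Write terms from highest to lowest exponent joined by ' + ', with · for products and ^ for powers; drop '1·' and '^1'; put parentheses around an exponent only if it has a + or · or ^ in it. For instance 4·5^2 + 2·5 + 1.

5^2 + 2

i=0: 12 = 3^2 + 3 (b=3); 3→4: 4^2 + 4 = 20; 20−1 = 19
i=1: 19 = 4^2 + 3 (b=4); 4→5: 5^2 + 3 = 28; 28−1 = 27
i=2: 27 = 5^2 + 2 (b=5); 5→6: 6^2 + 2 = 38; 38−1 = 37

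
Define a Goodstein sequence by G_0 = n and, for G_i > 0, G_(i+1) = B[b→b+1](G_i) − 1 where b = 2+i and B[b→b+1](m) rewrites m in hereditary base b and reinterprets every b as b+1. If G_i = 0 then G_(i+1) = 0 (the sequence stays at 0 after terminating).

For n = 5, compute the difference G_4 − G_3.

step 0: 5 = 2^2 + 1; sub 3 for 2: 3^3 + 1; = 28; G_1 = 28−1 = 27
step 1: 27 = 3^3; sub 4 for 3: 4^4; = 256; G_2 = 256−1 = 255
step 2: 255 = 3·4^3 + 3·4^2 + 3·4 + 3; sub 5 for 4: 3·5^3 + 3·5^2 + 3·5 + 3; = 468; G_3 = 468−1 = 467
step 3: 467 = 3·5^3 + 3·5^2 + 3·5 + 2; sub 6 for 5: 3·6^3 + 3·6^2 + 3·6 + 2; = 776; G_4 = 776−1 = 775

308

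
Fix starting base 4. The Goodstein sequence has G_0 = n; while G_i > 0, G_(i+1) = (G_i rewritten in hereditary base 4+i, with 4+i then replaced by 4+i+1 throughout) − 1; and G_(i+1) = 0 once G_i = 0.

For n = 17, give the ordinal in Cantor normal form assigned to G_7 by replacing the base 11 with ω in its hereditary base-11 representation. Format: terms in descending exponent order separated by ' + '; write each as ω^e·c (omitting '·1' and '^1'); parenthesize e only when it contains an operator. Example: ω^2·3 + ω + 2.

ω·5

i=0: 17 = 4^2 + 1 (b=4); 4→5: 5^2 + 1 = 26; 26−1 = 25
i=1: 25 = 5^2 (b=5); 5→6: 6^2 = 36; 36−1 = 35
i=2: 35 = 5·6 + 5 (b=6); 6→7: 5·7 + 5 = 40; 40−1 = 39
i=3: 39 = 5·7 + 4 (b=7); 7→8: 5·8 + 4 = 44; 44−1 = 43
i=4: 43 = 5·8 + 3 (b=8); 8→9: 5·9 + 3 = 48; 48−1 = 47
i=5: 47 = 5·9 + 2 (b=9); 9→10: 5·10 + 2 = 52; 52−1 = 51
i=6: 51 = 5·10 + 1 (b=10); 10→11: 5·11 + 1 = 56; 56−1 = 55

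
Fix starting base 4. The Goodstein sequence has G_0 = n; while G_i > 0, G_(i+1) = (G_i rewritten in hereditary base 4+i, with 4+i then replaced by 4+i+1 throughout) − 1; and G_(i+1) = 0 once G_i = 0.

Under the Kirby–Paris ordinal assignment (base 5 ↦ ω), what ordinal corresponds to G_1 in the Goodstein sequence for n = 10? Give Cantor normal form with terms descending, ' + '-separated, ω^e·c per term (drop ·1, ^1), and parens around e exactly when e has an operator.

base 4: 10 = 2·4 + 2; at 5: 2·5 + 2 = 12; next = 11
base 5: 11 = 2·5 + 1; at 6: 2·6 + 1 = 13; next = 12

ω·2 + 1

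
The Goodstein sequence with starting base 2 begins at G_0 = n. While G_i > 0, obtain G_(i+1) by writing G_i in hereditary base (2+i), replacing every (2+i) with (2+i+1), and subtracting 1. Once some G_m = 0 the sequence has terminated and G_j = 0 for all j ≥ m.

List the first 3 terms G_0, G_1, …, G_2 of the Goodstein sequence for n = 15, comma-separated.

G_0 = 15. HB_2(15) = 2^(2 + 1) + 2^2 + 2 + 1. Bump = 112. G_1 = 111.
G_1 = 111. HB_3(111) = 3^(3 + 1) + 3^3 + 3. Bump = 1284. G_2 = 1283.

15, 111, 1283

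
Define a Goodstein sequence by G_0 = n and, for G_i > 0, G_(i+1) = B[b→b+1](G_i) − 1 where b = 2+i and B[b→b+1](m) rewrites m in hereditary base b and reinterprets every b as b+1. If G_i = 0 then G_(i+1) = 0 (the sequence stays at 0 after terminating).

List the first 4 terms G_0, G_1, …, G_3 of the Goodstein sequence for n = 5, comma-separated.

5, 27, 255, 467

(0) 5|_2 = 2^2 + 1 ↦ 3^3 + 1|_3 = 28 ⇒ 27
(1) 27|_3 = 3^3 ↦ 4^4|_4 = 256 ⇒ 255
(2) 255|_4 = 3·4^3 + 3·4^2 + 3·4 + 3 ↦ 3·5^3 + 3·5^2 + 3·5 + 3|_5 = 468 ⇒ 467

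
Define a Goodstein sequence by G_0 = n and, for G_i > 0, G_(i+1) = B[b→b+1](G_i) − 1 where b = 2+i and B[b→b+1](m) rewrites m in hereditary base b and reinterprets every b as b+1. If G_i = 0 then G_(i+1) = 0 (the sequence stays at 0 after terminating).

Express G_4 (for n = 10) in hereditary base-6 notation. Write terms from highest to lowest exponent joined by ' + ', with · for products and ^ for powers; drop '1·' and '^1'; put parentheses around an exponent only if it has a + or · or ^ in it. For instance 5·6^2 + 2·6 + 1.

5·6^6 + 5·6^5 + 5·6^4 + 5·6^3 + 5·6^2 + 5·6 + 5

10 —HB2→ 2^(2 + 1) + 2 —bump→ 3^(3 + 1) + 3 = 84 —(−1)→ 83
83 —HB3→ 3^(3 + 1) + 2 —bump→ 4^(4 + 1) + 2 = 1026 —(−1)→ 1025
1025 —HB4→ 4^(4 + 1) + 1 —bump→ 5^(5 + 1) + 1 = 15626 —(−1)→ 15625
15625 —HB5→ 5^(5 + 1) —bump→ 6^(6 + 1) = 279936 —(−1)→ 279935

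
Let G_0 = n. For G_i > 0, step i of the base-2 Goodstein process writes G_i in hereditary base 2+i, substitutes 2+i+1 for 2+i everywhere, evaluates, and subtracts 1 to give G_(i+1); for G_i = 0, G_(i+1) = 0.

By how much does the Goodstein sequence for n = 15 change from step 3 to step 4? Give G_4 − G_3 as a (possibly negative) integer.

307841

G_0 = 15. HB_2(15) = 2^(2 + 1) + 2^2 + 2 + 1. Bump = 112. G_1 = 111.
G_1 = 111. HB_3(111) = 3^(3 + 1) + 3^3 + 3. Bump = 1284. G_2 = 1283.
G_2 = 1283. HB_4(1283) = 4^(4 + 1) + 4^4 + 3. Bump = 18753. G_3 = 18752.
G_3 = 18752. HB_5(18752) = 5^(5 + 1) + 5^5 + 2. Bump = 326594. G_4 = 326593.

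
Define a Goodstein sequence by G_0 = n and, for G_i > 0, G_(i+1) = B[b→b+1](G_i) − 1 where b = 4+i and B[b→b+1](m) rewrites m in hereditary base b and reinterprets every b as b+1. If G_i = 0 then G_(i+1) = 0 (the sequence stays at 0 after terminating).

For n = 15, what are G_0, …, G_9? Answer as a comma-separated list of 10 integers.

15, 17, 19, 21, 23, 24, 25, 26, 27, 28

step 0: 15 = 3·4 + 3; sub 5 for 4: 3·5 + 3; = 18; G_1 = 18−1 = 17
step 1: 17 = 3·5 + 2; sub 6 for 5: 3·6 + 2; = 20; G_2 = 20−1 = 19
step 2: 19 = 3·6 + 1; sub 7 for 6: 3·7 + 1; = 22; G_3 = 22−1 = 21
step 3: 21 = 3·7; sub 8 for 7: 3·8; = 24; G_4 = 24−1 = 23
step 4: 23 = 2·8 + 7; sub 9 for 8: 2·9 + 7; = 25; G_5 = 25−1 = 24
step 5: 24 = 2·9 + 6; sub 10 for 9: 2·10 + 6; = 26; G_6 = 26−1 = 25
step 6: 25 = 2·10 + 5; sub 11 for 10: 2·11 + 5; = 27; G_7 = 27−1 = 26
step 7: 26 = 2·11 + 4; sub 12 for 11: 2·12 + 4; = 28; G_8 = 28−1 = 27
step 8: 27 = 2·12 + 3; sub 13 for 12: 2·13 + 3; = 29; G_9 = 29−1 = 28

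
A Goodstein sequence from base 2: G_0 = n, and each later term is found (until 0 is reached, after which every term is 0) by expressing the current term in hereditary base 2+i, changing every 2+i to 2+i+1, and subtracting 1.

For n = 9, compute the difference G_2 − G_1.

9 —HB2→ 2^(2 + 1) + 1 —bump→ 3^(3 + 1) + 1 = 82 —(−1)→ 81
81 —HB3→ 3^(3 + 1) —bump→ 4^(4 + 1) = 1024 —(−1)→ 1023

942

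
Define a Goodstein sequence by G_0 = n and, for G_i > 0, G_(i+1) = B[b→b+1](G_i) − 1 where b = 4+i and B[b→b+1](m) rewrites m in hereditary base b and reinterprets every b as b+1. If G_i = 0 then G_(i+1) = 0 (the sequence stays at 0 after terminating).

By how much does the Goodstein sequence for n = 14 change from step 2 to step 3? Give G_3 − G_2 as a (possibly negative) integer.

2

G_0 = 14. HB_4(14) = 3·4 + 2. Bump = 17. G_1 = 16.
G_1 = 16. HB_5(16) = 3·5 + 1. Bump = 19. G_2 = 18.
G_2 = 18. HB_6(18) = 3·6. Bump = 21. G_3 = 20.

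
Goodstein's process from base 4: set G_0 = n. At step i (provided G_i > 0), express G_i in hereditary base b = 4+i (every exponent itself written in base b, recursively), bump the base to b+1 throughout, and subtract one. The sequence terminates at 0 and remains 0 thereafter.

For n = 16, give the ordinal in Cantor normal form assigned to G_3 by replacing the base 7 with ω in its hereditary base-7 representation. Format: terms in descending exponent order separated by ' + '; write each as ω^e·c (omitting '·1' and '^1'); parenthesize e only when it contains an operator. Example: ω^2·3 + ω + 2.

ω·4 + 2

16 —HB4→ 4^2 —bump→ 5^2 = 25 —(−1)→ 24
24 —HB5→ 4·5 + 4 —bump→ 4·6 + 4 = 28 —(−1)→ 27
27 —HB6→ 4·6 + 3 —bump→ 4·7 + 3 = 31 —(−1)→ 30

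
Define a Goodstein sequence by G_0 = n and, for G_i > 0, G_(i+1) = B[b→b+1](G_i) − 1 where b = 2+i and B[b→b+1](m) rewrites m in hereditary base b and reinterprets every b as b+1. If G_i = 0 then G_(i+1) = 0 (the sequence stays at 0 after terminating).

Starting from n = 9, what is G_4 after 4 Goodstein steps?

i=0: 9 = 2^(2 + 1) + 1 (b=2); 2→3: 3^(3 + 1) + 1 = 82; 82−1 = 81
i=1: 81 = 3^(3 + 1) (b=3); 3→4: 4^(4 + 1) = 1024; 1024−1 = 1023
i=2: 1023 = 3·4^4 + 3·4^3 + 3·4^2 + 3·4 + 3 (b=4); 4→5: 3·5^5 + 3·5^3 + 3·5^2 + 3·5 + 3 = 9843; 9843−1 = 9842
i=3: 9842 = 3·5^5 + 3·5^3 + 3·5^2 + 3·5 + 2 (b=5); 5→6: 3·6^6 + 3·6^3 + 3·6^2 + 3·6 + 2 = 140744; 140744−1 = 140743

140743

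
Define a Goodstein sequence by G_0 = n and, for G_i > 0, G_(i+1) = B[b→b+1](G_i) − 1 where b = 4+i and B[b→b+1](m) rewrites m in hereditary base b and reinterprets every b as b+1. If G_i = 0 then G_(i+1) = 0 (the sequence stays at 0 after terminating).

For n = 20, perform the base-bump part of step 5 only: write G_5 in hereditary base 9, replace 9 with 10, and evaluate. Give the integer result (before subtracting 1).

base 4: 20 = 4^2 + 4; at 5: 5^2 + 5 = 30; next = 29
base 5: 29 = 5^2 + 4; at 6: 6^2 + 4 = 40; next = 39
base 6: 39 = 6^2 + 3; at 7: 7^2 + 3 = 52; next = 51
base 7: 51 = 7^2 + 2; at 8: 8^2 + 2 = 66; next = 65
base 8: 65 = 8^2 + 1; at 9: 9^2 + 1 = 82; next = 81

100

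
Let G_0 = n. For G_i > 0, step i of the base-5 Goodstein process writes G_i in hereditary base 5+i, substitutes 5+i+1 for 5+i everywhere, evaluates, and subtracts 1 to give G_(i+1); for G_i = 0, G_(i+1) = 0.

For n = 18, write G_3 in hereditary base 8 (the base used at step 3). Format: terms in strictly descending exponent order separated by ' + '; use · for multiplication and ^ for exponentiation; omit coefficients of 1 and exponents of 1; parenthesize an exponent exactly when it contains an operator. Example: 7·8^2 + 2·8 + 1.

base 5: 18 = 3·5 + 3; at 6: 3·6 + 3 = 21; next = 20
base 6: 20 = 3·6 + 2; at 7: 3·7 + 2 = 23; next = 22
base 7: 22 = 3·7 + 1; at 8: 3·8 + 1 = 25; next = 24

3·8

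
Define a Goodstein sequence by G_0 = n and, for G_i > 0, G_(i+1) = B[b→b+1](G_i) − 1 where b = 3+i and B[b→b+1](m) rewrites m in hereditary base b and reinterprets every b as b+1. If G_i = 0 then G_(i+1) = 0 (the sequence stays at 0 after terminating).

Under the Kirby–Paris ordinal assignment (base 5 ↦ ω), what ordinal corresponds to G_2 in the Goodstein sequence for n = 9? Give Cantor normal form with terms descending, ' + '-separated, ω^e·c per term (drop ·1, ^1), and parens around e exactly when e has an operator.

ω·3 + 2

base 3: 9 = 3^2; at 4: 4^2 = 16; next = 15
base 4: 15 = 3·4 + 3; at 5: 3·5 + 3 = 18; next = 17
base 5: 17 = 3·5 + 2; at 6: 3·6 + 2 = 20; next = 19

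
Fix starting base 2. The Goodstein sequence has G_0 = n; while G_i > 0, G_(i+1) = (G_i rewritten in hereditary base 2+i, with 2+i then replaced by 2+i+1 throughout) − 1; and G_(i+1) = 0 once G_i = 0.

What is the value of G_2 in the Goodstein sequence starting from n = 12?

G_0=12  [base 2] 2^(2 + 1) + 2^2  →[2↦3]→  3^(3 + 1) + 3^3 = 108  −1 ⇒ G_1=107
G_1=107  [base 3] 3^(3 + 1) + 2·3^2 + 2·3 + 2  →[3↦4]→  4^(4 + 1) + 2·4^2 + 2·4 + 2 = 1066  −1 ⇒ G_2=1065
G_2=1065  [base 4] 4^(4 + 1) + 2·4^2 + 2·4 + 1  →[4↦5]→  5^(5 + 1) + 2·5^2 + 2·5 + 1 = 15686  −1 ⇒ G_3=15685

1065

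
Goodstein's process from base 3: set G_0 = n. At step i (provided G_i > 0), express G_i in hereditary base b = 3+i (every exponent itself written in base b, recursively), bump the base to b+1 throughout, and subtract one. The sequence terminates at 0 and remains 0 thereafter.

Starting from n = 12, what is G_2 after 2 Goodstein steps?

(0) 12|_3 = 3^2 + 3 ↦ 4^2 + 4|_4 = 20 ⇒ 19
(1) 19|_4 = 4^2 + 3 ↦ 5^2 + 3|_5 = 28 ⇒ 27
(2) 27|_5 = 5^2 + 2 ↦ 6^2 + 2|_6 = 38 ⇒ 37

27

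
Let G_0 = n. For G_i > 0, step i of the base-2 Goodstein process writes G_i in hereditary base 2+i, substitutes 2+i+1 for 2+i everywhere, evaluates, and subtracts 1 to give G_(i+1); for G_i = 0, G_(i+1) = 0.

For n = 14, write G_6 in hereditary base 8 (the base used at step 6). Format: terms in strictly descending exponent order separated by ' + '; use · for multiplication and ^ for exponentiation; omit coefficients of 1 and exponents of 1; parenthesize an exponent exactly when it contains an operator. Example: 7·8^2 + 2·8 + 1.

8^(8 + 1) + 5·8^5 + 5·8^4 + 5·8^3 + 5·8^2 + 5·8 + 3

base 2: 14 = 2^(2 + 1) + 2^2 + 2; at 3: 3^(3 + 1) + 3^3 + 3 = 111; next = 110
base 3: 110 = 3^(3 + 1) + 3^3 + 2; at 4: 4^(4 + 1) + 4^4 + 2 = 1282; next = 1281
base 4: 1281 = 4^(4 + 1) + 4^4 + 1; at 5: 5^(5 + 1) + 5^5 + 1 = 18751; next = 18750
base 5: 18750 = 5^(5 + 1) + 5^5; at 6: 6^(6 + 1) + 6^6 = 326592; next = 326591
base 6: 326591 = 6^(6 + 1) + 5·6^5 + 5·6^4 + 5·6^3 + 5·6^2 + 5·6 + 5; at 7: 7^(7 + 1) + 5·7^5 + 5·7^4 + 5·7^3 + 5·7^2 + 5·7 + 5 = 5862841; next = 5862840
base 7: 5862840 = 7^(7 + 1) + 5·7^5 + 5·7^4 + 5·7^3 + 5·7^2 + 5·7 + 4; at 8: 8^(8 + 1) + 5·8^5 + 5·8^4 + 5·8^3 + 5·8^2 + 5·8 + 4 = 134404972; next = 134404971
base 8: 134404971 = 8^(8 + 1) + 5·8^5 + 5·8^4 + 5·8^3 + 5·8^2 + 5·8 + 3; at 9: 9^(9 + 1) + 5·9^5 + 5·9^4 + 5·9^3 + 5·9^2 + 5·9 + 3 = 3487116549; next = 3487116548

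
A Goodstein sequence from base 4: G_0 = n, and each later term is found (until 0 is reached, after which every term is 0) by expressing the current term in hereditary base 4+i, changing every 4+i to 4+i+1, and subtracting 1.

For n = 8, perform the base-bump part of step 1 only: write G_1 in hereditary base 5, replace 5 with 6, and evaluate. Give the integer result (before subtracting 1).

10

i=0: 8 = 2·4 (b=4); 4→5: 2·5 = 10; 10−1 = 9
i=1: 9 = 5 + 4 (b=5); 5→6: 6 + 4 = 10; 10−1 = 9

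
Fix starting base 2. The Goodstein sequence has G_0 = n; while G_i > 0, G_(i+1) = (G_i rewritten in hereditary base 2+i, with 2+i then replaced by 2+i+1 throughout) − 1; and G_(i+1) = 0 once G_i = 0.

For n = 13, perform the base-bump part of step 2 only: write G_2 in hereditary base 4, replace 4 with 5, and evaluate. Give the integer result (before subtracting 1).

16093

(0) 13|_2 = 2^(2 + 1) + 2^2 + 1 ↦ 3^(3 + 1) + 3^3 + 1|_3 = 109 ⇒ 108
(1) 108|_3 = 3^(3 + 1) + 3^3 ↦ 4^(4 + 1) + 4^4|_4 = 1280 ⇒ 1279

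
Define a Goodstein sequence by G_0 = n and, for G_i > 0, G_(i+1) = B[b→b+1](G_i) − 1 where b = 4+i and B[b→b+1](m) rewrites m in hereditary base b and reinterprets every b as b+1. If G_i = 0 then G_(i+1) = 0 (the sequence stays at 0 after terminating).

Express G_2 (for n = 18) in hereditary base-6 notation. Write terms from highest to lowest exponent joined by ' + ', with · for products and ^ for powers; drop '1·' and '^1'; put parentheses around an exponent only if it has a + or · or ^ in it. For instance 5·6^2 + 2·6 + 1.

6^2

step 0: 18 = 4^2 + 2; sub 5 for 4: 5^2 + 2; = 27; G_1 = 27−1 = 26
step 1: 26 = 5^2 + 1; sub 6 for 5: 6^2 + 1; = 37; G_2 = 37−1 = 36
step 2: 36 = 6^2; sub 7 for 6: 7^2; = 49; G_3 = 49−1 = 48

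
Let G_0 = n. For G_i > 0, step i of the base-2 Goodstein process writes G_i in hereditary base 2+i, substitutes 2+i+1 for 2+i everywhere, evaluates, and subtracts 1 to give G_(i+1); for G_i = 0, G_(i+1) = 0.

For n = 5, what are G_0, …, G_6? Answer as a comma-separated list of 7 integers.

(0) 5|_2 = 2^2 + 1 ↦ 3^3 + 1|_3 = 28 ⇒ 27
(1) 27|_3 = 3^3 ↦ 4^4|_4 = 256 ⇒ 255
(2) 255|_4 = 3·4^3 + 3·4^2 + 3·4 + 3 ↦ 3·5^3 + 3·5^2 + 3·5 + 3|_5 = 468 ⇒ 467
(3) 467|_5 = 3·5^3 + 3·5^2 + 3·5 + 2 ↦ 3·6^3 + 3·6^2 + 3·6 + 2|_6 = 776 ⇒ 775
(4) 775|_6 = 3·6^3 + 3·6^2 + 3·6 + 1 ↦ 3·7^3 + 3·7^2 + 3·7 + 1|_7 = 1198 ⇒ 1197
(5) 1197|_7 = 3·7^3 + 3·7^2 + 3·7 ↦ 3·8^3 + 3·8^2 + 3·8|_8 = 1752 ⇒ 1751

5, 27, 255, 467, 775, 1197, 1751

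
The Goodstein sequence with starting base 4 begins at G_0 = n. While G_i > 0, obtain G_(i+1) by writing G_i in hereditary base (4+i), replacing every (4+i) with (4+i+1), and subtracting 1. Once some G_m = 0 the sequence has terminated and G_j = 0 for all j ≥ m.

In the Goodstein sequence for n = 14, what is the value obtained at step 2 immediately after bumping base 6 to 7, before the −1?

21

i=0: 14 = 3·4 + 2 (b=4); 4→5: 3·5 + 2 = 17; 17−1 = 16
i=1: 16 = 3·5 + 1 (b=5); 5→6: 3·6 + 1 = 19; 19−1 = 18
i=2: 18 = 3·6 (b=6); 6→7: 3·7 = 21; 21−1 = 20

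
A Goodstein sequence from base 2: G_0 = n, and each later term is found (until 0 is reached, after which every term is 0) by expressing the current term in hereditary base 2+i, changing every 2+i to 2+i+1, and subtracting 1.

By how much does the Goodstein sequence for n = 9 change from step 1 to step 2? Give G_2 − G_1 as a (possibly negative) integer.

942

i=0: 9 = 2^(2 + 1) + 1 (b=2); 2→3: 3^(3 + 1) + 1 = 82; 82−1 = 81
i=1: 81 = 3^(3 + 1) (b=3); 3→4: 4^(4 + 1) = 1024; 1024−1 = 1023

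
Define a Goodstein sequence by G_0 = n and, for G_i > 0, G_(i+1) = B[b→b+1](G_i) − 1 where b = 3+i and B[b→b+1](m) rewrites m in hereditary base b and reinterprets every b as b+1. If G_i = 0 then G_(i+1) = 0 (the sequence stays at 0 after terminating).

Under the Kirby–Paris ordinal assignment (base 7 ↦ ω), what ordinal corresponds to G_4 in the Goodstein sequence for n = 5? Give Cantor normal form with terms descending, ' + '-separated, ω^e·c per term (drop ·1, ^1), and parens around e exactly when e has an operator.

4

[0] 5 ≡ 3 + 2 (base 3). Lift 4: 6. −1: 5.
[1] 5 ≡ 4 + 1 (base 4). Lift 5: 6. −1: 5.
[2] 5 ≡ 5 (base 5). Lift 6: 6. −1: 5.
[3] 5 ≡ 5 (base 6). Lift 7: 5. −1: 4.
[4] 4 ≡ 4 (base 7). Lift 8: 4. −1: 3.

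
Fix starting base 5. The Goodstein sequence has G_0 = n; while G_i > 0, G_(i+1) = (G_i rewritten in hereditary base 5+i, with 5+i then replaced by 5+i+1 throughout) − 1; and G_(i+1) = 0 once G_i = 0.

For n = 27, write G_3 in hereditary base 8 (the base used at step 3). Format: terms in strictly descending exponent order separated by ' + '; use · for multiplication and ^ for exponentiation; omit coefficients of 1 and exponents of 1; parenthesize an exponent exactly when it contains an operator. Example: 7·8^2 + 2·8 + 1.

7·8 + 7

G_0=27  [base 5] 5^2 + 2  →[5↦6]→  6^2 + 2 = 38  −1 ⇒ G_1=37
G_1=37  [base 6] 6^2 + 1  →[6↦7]→  7^2 + 1 = 50  −1 ⇒ G_2=49
G_2=49  [base 7] 7^2  →[7↦8]→  8^2 = 64  −1 ⇒ G_3=63
G_3=63  [base 8] 7·8 + 7  →[8↦9]→  7·9 + 7 = 70  −1 ⇒ G_4=69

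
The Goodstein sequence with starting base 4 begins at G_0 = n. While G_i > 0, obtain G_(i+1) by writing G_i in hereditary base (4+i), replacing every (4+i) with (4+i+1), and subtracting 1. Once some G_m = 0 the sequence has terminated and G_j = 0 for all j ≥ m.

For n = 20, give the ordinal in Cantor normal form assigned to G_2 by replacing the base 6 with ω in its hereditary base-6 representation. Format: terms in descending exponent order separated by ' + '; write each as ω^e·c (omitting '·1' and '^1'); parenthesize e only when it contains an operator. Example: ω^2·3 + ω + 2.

ω^2 + 3

20 —HB4→ 4^2 + 4 —bump→ 5^2 + 5 = 30 —(−1)→ 29
29 —HB5→ 5^2 + 4 —bump→ 6^2 + 4 = 40 —(−1)→ 39
39 —HB6→ 6^2 + 3 —bump→ 7^2 + 3 = 52 —(−1)→ 51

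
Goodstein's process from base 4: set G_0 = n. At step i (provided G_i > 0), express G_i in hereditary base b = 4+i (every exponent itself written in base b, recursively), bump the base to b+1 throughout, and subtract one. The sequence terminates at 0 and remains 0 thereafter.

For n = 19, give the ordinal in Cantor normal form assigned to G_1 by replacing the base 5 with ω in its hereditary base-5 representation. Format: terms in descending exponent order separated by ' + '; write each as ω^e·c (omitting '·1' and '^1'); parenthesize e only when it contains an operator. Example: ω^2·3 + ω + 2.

ω^2 + 2

G_0=19  [base 4] 4^2 + 3  →[4↦5]→  5^2 + 3 = 28  −1 ⇒ G_1=27
G_1=27  [base 5] 5^2 + 2  →[5↦6]→  6^2 + 2 = 38  −1 ⇒ G_2=37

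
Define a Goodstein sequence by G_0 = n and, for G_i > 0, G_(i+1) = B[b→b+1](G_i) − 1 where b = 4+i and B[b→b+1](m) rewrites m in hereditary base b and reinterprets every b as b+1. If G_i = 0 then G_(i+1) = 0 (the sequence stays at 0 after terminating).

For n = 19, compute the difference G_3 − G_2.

[0] 19 ≡ 4^2 + 3 (base 4). Lift 5: 28. −1: 27.
[1] 27 ≡ 5^2 + 2 (base 5). Lift 6: 38. −1: 37.
[2] 37 ≡ 6^2 + 1 (base 6). Lift 7: 50. −1: 49.

12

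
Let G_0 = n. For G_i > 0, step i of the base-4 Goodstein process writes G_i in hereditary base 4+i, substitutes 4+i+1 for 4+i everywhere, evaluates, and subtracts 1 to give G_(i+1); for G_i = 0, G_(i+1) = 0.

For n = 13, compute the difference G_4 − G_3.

1

13 —HB4→ 3·4 + 1 —bump→ 3·5 + 1 = 16 —(−1)→ 15
15 —HB5→ 3·5 —bump→ 3·6 = 18 —(−1)→ 17
17 —HB6→ 2·6 + 5 —bump→ 2·7 + 5 = 19 —(−1)→ 18
18 —HB7→ 2·7 + 4 —bump→ 2·8 + 4 = 20 —(−1)→ 19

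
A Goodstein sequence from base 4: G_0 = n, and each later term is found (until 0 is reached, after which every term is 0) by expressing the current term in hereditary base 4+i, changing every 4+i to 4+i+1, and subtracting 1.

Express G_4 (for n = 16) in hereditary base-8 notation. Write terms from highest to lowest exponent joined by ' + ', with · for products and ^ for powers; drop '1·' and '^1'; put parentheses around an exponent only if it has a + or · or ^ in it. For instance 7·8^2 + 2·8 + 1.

i=0: 16 = 4^2 (b=4); 4→5: 5^2 = 25; 25−1 = 24
i=1: 24 = 4·5 + 4 (b=5); 5→6: 4·6 + 4 = 28; 28−1 = 27
i=2: 27 = 4·6 + 3 (b=6); 6→7: 4·7 + 3 = 31; 31−1 = 30
i=3: 30 = 4·7 + 2 (b=7); 7→8: 4·8 + 2 = 34; 34−1 = 33

4·8 + 1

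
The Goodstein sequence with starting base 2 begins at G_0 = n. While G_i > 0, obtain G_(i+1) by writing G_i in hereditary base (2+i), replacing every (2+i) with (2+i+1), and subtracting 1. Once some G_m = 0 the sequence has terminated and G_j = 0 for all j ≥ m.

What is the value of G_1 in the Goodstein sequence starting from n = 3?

3

G_0=3  [base 2] 2 + 1  →[2↦3]→  3 + 1 = 4  −1 ⇒ G_1=3
G_1=3  [base 3] 3  →[3↦4]→  4 = 4  −1 ⇒ G_2=3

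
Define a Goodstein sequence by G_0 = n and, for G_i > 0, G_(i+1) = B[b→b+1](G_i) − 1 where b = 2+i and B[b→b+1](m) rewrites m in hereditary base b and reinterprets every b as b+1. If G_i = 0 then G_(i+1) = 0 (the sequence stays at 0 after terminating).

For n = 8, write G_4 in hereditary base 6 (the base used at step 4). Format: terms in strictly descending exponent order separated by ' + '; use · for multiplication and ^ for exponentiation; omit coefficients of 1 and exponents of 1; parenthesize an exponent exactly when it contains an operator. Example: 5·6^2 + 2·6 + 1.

2·6^6 + 2·6^2 + 6 + 5

G_0=8  [base 2] 2^(2 + 1)  →[2↦3]→  3^(3 + 1) = 81  −1 ⇒ G_1=80
G_1=80  [base 3] 2·3^3 + 2·3^2 + 2·3 + 2  →[3↦4]→  2·4^4 + 2·4^2 + 2·4 + 2 = 554  −1 ⇒ G_2=553
G_2=553  [base 4] 2·4^4 + 2·4^2 + 2·4 + 1  →[4↦5]→  2·5^5 + 2·5^2 + 2·5 + 1 = 6311  −1 ⇒ G_3=6310
G_3=6310  [base 5] 2·5^5 + 2·5^2 + 2·5  →[5↦6]→  2·6^6 + 2·6^2 + 2·6 = 93396  −1 ⇒ G_4=93395
G_4=93395  [base 6] 2·6^6 + 2·6^2 + 6 + 5  →[6↦7]→  2·7^7 + 2·7^2 + 7 + 5 = 1647196  −1 ⇒ G_5=1647195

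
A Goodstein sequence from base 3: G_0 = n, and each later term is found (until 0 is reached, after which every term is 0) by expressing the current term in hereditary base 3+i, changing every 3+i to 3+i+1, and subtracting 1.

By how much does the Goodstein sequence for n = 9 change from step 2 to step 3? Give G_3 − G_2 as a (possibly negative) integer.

2

[0] 9 ≡ 3^2 (base 3). Lift 4: 16. −1: 15.
[1] 15 ≡ 3·4 + 3 (base 4). Lift 5: 18. −1: 17.
[2] 17 ≡ 3·5 + 2 (base 5). Lift 6: 20. −1: 19.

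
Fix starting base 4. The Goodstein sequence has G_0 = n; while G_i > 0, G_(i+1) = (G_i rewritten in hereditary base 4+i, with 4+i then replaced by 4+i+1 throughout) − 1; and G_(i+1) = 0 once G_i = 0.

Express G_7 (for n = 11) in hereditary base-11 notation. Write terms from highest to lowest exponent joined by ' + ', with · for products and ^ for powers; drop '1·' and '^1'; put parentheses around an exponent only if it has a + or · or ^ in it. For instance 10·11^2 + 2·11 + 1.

i=0: 11 = 2·4 + 3 (b=4); 4→5: 2·5 + 3 = 13; 13−1 = 12
i=1: 12 = 2·5 + 2 (b=5); 5→6: 2·6 + 2 = 14; 14−1 = 13
i=2: 13 = 2·6 + 1 (b=6); 6→7: 2·7 + 1 = 15; 15−1 = 14
i=3: 14 = 2·7 (b=7); 7→8: 2·8 = 16; 16−1 = 15
i=4: 15 = 8 + 7 (b=8); 8→9: 9 + 7 = 16; 16−1 = 15
i=5: 15 = 9 + 6 (b=9); 9→10: 10 + 6 = 16; 16−1 = 15
i=6: 15 = 10 + 5 (b=10); 10→11: 11 + 5 = 16; 16−1 = 15

11 + 4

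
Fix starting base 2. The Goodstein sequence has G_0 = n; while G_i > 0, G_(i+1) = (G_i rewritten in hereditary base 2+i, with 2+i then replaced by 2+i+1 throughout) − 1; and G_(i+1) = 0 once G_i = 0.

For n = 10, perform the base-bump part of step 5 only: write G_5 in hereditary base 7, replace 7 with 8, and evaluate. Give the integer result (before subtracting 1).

G_0 = 10. HB_2(10) = 2^(2 + 1) + 2. Bump = 84. G_1 = 83.
G_1 = 83. HB_3(83) = 3^(3 + 1) + 2. Bump = 1026. G_2 = 1025.
G_2 = 1025. HB_4(1025) = 4^(4 + 1) + 1. Bump = 15626. G_3 = 15625.
G_3 = 15625. HB_5(15625) = 5^(5 + 1). Bump = 279936. G_4 = 279935.
G_4 = 279935. HB_6(279935) = 5·6^6 + 5·6^5 + 5·6^4 + 5·6^3 + 5·6^2 + 5·6 + 5. Bump = 4215755. G_5 = 4215754.
G_5 = 4215754. HB_7(4215754) = 5·7^7 + 5·7^5 + 5·7^4 + 5·7^3 + 5·7^2 + 5·7 + 4. Bump = 84073324. G_6 = 84073323.

84073324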